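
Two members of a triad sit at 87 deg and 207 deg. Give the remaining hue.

A triad spaces three hues 120° apart.
The full set is {87°, 207°, 327°}.

327°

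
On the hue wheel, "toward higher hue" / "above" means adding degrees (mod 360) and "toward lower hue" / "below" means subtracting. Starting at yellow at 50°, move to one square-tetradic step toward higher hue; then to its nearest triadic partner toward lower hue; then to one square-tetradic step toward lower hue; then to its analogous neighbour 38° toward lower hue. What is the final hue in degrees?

square ↑ +90°: 50 + 90 = 140°
triadic ↓ −120°: 140 − 120 = 20°
square ↓ −90°: 20 − 90 = -70 → -70 + 360 = 290°
analog 38° ↓ −38°: 290 − 38 = 252°

252°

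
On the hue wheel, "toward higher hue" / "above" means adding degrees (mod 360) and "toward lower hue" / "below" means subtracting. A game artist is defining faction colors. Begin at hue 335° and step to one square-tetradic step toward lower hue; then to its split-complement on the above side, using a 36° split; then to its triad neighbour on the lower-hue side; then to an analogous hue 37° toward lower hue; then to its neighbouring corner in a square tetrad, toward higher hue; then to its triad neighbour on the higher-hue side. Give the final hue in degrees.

−90° (square ↓): 335 − 90 = 245°
+216° (split-comp 36° ↑): 245 + 216 = 461 → 461 − 360 = 101°
−120° (triadic ↓): 101 − 120 = -19 → -19 + 360 = 341°
−37° (analog 37° ↓): 341 − 37 = 304°
+90° (square ↑): 304 + 90 = 394 → 394 − 360 = 34°
+120° (triadic ↑): 34 + 120 = 154°

154°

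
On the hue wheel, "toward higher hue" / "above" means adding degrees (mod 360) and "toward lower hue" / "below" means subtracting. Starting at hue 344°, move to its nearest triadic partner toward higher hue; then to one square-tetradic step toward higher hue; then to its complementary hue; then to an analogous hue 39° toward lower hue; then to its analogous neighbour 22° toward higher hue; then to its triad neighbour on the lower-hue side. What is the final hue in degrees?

triadic ↑ +120°: 344 + 120 = 464 → 464 − 360 = 104°
square ↑ +90°: 104 + 90 = 194°
complement +180°: 194 + 180 = 374 → 374 − 360 = 14°
analog 39° ↓ −39°: 14 − 39 = -25 → -25 + 360 = 335°
analog 22° ↑ +22°: 335 + 22 = 357°
triadic ↓ −120°: 357 − 120 = 237°

237°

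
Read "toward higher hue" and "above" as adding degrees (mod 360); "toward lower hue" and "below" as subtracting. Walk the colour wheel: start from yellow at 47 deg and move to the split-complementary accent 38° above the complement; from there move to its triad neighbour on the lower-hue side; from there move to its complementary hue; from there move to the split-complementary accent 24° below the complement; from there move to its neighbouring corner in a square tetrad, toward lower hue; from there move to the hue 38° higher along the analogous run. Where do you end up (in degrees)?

69°

47 + 218 = 265°   (split-comp 38° ↑)
265 − 120 = 145°   (triadic ↓)
145 + 180 = 325°   (complement)
325 + 156 = 481 → 481 − 360 = 121°   (split-comp 24° ↓)
121 − 90 = 31°   (square ↓)
31 + 38 = 69°   (analog 38° ↑)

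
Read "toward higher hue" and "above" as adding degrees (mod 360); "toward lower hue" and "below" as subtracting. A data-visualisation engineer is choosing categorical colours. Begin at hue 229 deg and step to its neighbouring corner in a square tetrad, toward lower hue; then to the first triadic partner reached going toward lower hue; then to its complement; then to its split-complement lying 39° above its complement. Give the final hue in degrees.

−90° (square ↓): 229 − 90 = 139°
−120° (triadic ↓): 139 − 120 = 19°
+180° (complement): 19 + 180 = 199°
+219° (split-comp 39° ↑): 199 + 219 = 418 → 418 − 360 = 58°

58°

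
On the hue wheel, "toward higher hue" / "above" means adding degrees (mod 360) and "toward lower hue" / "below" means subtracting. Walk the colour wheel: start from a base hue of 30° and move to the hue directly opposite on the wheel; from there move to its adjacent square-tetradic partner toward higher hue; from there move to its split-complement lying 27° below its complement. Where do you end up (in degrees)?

93°

30 + 180 = 210°   (complement)
210 + 90 = 300°   (square ↑)
300 + 153 = 453 → 453 − 360 = 93°   (split-comp 27° ↓)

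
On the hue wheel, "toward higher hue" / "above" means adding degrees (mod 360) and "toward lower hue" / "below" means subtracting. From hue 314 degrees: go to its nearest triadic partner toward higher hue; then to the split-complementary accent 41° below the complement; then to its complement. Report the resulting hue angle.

33°

314 + 120 = 434 → 434 − 360 = 74°   (triadic ↑)
74 + 139 = 213°   (split-comp 41° ↓)
213 + 180 = 393 → 393 − 360 = 33°   (complement)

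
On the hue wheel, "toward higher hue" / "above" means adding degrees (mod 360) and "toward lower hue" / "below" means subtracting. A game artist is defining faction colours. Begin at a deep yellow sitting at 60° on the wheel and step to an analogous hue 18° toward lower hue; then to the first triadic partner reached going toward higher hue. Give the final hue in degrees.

60 − 18 = 42°   (analog 18° ↓)
42 + 120 = 162°   (triadic ↑)

162°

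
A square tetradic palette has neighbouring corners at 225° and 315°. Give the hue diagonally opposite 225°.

A square tetradic scheme places four hues 90° apart; opposite corners are 180° apart.
225 + 180 = 405 → 405 − 360 = 45°

45°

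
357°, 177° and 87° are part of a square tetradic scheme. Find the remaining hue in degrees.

A square tetradic scheme places four hues every 90°.
The full set through 87° is {87°, 177°, 267°, 357°}.
Given {87°, 177°, 357°}, the missing hue is 267°.

267°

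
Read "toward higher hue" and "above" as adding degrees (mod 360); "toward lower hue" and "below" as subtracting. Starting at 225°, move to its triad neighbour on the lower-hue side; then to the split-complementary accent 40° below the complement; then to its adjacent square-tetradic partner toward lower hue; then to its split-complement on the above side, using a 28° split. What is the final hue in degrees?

−120° (triadic ↓): 225 − 120 = 105°
+140° (split-comp 40° ↓): 105 + 140 = 245°
−90° (square ↓): 245 − 90 = 155°
+208° (split-comp 28° ↑): 155 + 208 = 363 → 363 − 360 = 3°

3°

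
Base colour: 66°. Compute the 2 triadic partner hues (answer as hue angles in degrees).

186° and 306°

A triad places three hues 120° apart.
66 + 120 = 186°
66 + 240 = 306°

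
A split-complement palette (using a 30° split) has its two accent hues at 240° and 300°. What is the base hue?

The accents sit 30° either side of the complement, so the complement is their short-arc midpoint on the wheel.
Short-arc midpoint of 240° and 300°: 270°.
Base is 180° from the complement: 270 − 180 = 90°

90°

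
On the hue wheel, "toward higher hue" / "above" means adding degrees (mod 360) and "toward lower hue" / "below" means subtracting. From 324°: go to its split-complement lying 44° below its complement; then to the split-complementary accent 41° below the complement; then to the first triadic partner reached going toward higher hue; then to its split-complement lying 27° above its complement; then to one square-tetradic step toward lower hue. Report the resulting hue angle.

324 + 136 = 460 → 460 − 360 = 100°   (split-comp 44° ↓)
100 + 139 = 239°   (split-comp 41° ↓)
239 + 120 = 359°   (triadic ↑)
359 + 207 = 566 → 566 − 360 = 206°   (split-comp 27° ↑)
206 − 90 = 116°   (square ↓)

116°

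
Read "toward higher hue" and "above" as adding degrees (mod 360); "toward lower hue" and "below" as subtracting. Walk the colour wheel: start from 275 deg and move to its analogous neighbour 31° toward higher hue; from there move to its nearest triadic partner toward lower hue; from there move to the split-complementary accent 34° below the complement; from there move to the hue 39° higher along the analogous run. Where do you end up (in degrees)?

11°

275 + 31 = 306°   (analog 31° ↑)
306 − 120 = 186°   (triadic ↓)
186 + 146 = 332°   (split-comp 34° ↓)
332 + 39 = 371 → 371 − 360 = 11°   (analog 39° ↑)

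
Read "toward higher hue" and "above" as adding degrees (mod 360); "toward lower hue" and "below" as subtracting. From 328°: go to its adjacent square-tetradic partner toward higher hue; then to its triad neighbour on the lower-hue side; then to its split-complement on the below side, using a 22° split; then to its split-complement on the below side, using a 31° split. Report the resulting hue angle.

245°

328 + 90 = 418 → 418 − 360 = 58°   (square ↑)
58 − 120 = -62 → -62 + 360 = 298°   (triadic ↓)
298 + 158 = 456 → 456 − 360 = 96°   (split-comp 22° ↓)
96 + 149 = 245°   (split-comp 31° ↓)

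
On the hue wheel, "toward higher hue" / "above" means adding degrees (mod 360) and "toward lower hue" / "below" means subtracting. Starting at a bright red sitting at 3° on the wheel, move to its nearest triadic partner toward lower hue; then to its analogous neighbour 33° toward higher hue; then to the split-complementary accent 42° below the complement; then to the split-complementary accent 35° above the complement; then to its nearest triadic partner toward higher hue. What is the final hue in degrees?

29°

−120° (triadic ↓): 3 − 120 = -117 → -117 + 360 = 243°
+33° (analog 33° ↑): 243 + 33 = 276°
+138° (split-comp 42° ↓): 276 + 138 = 414 → 414 − 360 = 54°
+215° (split-comp 35° ↑): 54 + 215 = 269°
+120° (triadic ↑): 269 + 120 = 389 → 389 − 360 = 29°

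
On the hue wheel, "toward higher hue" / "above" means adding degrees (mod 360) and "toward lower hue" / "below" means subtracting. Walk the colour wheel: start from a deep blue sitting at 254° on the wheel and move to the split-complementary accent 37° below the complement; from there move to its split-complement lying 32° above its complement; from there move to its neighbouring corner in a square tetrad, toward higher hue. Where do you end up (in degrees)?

split-comp 37° ↓ +143°: 254 + 143 = 397 → 397 − 360 = 37°
split-comp 32° ↑ +212°: 37 + 212 = 249°
square ↑ +90°: 249 + 90 = 339°

339°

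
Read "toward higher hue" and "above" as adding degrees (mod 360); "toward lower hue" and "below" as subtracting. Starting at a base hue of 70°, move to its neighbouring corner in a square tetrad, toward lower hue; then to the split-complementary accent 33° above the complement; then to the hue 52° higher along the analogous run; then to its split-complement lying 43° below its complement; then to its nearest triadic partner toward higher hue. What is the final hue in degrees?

142°

70 − 90 = -20 → -20 + 360 = 340°   (square ↓)
340 + 213 = 553 → 553 − 360 = 193°   (split-comp 33° ↑)
193 + 52 = 245°   (analog 52° ↑)
245 + 137 = 382 → 382 − 360 = 22°   (split-comp 43° ↓)
22 + 120 = 142°   (triadic ↑)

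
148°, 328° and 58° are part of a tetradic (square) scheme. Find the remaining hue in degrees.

238°

A square tetradic scheme places four hues every 90°.
The full set through 58° is {58°, 148°, 238°, 328°}.
Given {58°, 148°, 328°}, the missing hue is 238°.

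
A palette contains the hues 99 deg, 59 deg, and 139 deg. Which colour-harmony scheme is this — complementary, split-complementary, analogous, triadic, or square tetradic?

analogous

Sort the hues: 59°, 99°, 139°.
Successive gaps around the wheel: 40°, 40°, 280°.
A run of hues at equal small steps (40°) with one large closing gap is an analogous group.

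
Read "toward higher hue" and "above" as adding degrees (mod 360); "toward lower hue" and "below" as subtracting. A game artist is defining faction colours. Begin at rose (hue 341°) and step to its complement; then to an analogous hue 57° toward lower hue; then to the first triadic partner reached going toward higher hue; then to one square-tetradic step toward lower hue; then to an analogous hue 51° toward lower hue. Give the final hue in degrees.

83°

+180° (complement): 341 + 180 = 521 → 521 − 360 = 161°
−57° (analog 57° ↓): 161 − 57 = 104°
+120° (triadic ↑): 104 + 120 = 224°
−90° (square ↓): 224 − 90 = 134°
−51° (analog 51° ↓): 134 − 51 = 83°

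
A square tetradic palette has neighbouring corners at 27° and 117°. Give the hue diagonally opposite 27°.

207°

A square tetradic scheme places four hues 90° apart; opposite corners are 180° apart.
27 + 180 = 207°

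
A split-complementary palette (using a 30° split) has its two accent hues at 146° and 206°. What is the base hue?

356°

The accents sit 30° either side of the complement, so the complement is their short-arc midpoint on the wheel.
Short-arc midpoint of 146° and 206°: 176°.
Base is 180° from the complement: 176 − 180 = -4 → -4 + 360 = 356°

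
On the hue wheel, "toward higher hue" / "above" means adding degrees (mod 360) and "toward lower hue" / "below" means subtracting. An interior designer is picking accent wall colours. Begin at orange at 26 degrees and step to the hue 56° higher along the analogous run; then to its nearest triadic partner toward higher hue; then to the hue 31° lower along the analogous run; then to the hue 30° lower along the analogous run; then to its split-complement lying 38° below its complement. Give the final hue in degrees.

+56° (analog 56° ↑): 26 + 56 = 82°
+120° (triadic ↑): 82 + 120 = 202°
−31° (analog 31° ↓): 202 − 31 = 171°
−30° (analog 30° ↓): 171 − 30 = 141°
+142° (split-comp 38° ↓): 141 + 142 = 283°

283°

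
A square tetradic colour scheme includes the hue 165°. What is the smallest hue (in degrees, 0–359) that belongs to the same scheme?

A square tetradic scheme places four hues every 90°.
The full set through 165° is {75°, 165°, 255°, 345°}.

75°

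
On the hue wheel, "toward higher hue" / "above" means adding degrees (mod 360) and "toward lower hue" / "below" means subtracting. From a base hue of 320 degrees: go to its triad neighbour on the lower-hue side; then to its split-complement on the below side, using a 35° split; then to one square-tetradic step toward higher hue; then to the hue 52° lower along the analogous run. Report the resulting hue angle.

320 − 120 = 200°   (triadic ↓)
200 + 145 = 345°   (split-comp 35° ↓)
345 + 90 = 435 → 435 − 360 = 75°   (square ↑)
75 − 52 = 23°   (analog 52° ↓)

23°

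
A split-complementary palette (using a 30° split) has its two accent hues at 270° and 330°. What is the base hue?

120°

The accents sit 30° either side of the complement, so the complement is their short-arc midpoint on the wheel.
Short-arc midpoint of 270° and 330°: 300°.
Base is 180° from the complement: 300 − 180 = 120°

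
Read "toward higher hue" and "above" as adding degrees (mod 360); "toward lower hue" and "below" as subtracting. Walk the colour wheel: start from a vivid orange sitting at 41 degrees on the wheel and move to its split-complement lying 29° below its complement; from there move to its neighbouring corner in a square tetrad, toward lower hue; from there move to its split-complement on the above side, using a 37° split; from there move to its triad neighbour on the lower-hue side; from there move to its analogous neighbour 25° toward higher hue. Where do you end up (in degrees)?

41 + 151 = 192°   (split-comp 29° ↓)
192 − 90 = 102°   (square ↓)
102 + 217 = 319°   (split-comp 37° ↑)
319 − 120 = 199°   (triadic ↓)
199 + 25 = 224°   (analog 25° ↑)

224°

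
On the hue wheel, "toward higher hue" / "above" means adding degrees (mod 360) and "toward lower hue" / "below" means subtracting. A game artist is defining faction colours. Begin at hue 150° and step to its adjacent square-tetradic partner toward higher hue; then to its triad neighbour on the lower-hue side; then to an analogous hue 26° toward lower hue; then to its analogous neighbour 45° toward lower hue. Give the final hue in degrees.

49°

150 + 90 = 240°   (square ↑)
240 − 120 = 120°   (triadic ↓)
120 − 26 = 94°   (analog 26° ↓)
94 − 45 = 49°   (analog 45° ↓)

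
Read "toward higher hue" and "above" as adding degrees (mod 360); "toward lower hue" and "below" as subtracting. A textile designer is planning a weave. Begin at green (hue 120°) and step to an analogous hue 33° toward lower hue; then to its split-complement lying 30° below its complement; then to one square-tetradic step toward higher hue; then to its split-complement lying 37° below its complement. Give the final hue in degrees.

110°

120 − 33 = 87°   (analog 33° ↓)
87 + 150 = 237°   (split-comp 30° ↓)
237 + 90 = 327°   (square ↑)
327 + 143 = 470 → 470 − 360 = 110°   (split-comp 37° ↓)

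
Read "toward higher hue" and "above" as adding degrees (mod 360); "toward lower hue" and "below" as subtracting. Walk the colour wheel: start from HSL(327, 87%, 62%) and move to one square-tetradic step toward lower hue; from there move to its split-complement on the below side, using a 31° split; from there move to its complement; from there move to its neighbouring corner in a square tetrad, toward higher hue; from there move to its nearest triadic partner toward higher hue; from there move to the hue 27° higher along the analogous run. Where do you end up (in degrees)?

square ↓ −90°: 327 − 90 = 237°
split-comp 31° ↓ +149°: 237 + 149 = 386 → 386 − 360 = 26°
complement +180°: 26 + 180 = 206°
square ↑ +90°: 206 + 90 = 296°
triadic ↑ +120°: 296 + 120 = 416 → 416 − 360 = 56°
analog 27° ↑ +27°: 56 + 27 = 83°

83°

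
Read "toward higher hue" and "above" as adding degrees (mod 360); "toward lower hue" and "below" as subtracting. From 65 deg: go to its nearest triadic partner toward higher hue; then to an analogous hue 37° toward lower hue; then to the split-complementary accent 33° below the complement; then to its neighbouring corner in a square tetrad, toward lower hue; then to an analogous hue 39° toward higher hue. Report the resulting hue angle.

+120° (triadic ↑): 65 + 120 = 185°
−37° (analog 37° ↓): 185 − 37 = 148°
+147° (split-comp 33° ↓): 148 + 147 = 295°
−90° (square ↓): 295 − 90 = 205°
+39° (analog 39° ↑): 205 + 39 = 244°

244°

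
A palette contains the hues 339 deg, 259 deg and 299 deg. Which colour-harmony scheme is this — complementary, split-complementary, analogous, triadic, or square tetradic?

Sort the hues: 259°, 299°, 339°.
Successive gaps around the wheel: 40°, 40°, 280°.
A run of hues at equal small steps (40°) with one large closing gap is an analogous group.

analogous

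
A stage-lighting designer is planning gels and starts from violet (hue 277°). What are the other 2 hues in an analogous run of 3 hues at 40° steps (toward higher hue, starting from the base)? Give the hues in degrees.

317° and 357°

Analogous hues sit every 40° along the wheel.
277 + 40 = 317°
277 + 80 = 357°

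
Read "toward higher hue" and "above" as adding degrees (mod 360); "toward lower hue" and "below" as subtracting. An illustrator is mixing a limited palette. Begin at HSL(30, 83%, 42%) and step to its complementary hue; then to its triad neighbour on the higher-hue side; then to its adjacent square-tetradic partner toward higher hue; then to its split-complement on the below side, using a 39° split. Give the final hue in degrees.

201°

+180° (complement): 30 + 180 = 210°
+120° (triadic ↑): 210 + 120 = 330°
+90° (square ↑): 330 + 90 = 420 → 420 − 360 = 60°
+141° (split-comp 39° ↓): 60 + 141 = 201°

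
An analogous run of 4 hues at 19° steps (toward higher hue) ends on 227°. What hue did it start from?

170°

3 steps of 19° (toward higher hue) give a net shift of +57°.
Start = end − shift: 227 − 57 = 170°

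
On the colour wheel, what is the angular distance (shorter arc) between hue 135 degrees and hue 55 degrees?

|135 − 55| = 80.
80 ≤ 180, so the shorter arc is 80°.

80°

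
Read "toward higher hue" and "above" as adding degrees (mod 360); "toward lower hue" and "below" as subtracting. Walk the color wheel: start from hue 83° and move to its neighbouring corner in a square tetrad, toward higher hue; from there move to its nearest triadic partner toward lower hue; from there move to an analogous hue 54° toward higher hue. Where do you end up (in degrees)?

83 + 90 = 173°   (square ↑)
173 − 120 = 53°   (triadic ↓)
53 + 54 = 107°   (analog 54° ↑)

107°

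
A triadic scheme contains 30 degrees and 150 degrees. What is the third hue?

270°

A triad spaces three hues 120° apart.
The full set is {30°, 150°, 270°}.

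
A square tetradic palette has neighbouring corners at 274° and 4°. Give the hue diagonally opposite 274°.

A square tetradic scheme places four hues 90° apart; opposite corners are 180° apart.
274 + 180 = 454 → 454 − 360 = 94°

94°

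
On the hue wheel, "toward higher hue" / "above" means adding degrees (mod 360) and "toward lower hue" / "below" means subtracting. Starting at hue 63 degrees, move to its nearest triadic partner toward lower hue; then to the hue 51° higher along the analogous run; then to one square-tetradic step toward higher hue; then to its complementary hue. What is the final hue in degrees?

triadic ↓ −120°: 63 − 120 = -57 → -57 + 360 = 303°
analog 51° ↑ +51°: 303 + 51 = 354°
square ↑ +90°: 354 + 90 = 444 → 444 − 360 = 84°
complement +180°: 84 + 180 = 264°

264°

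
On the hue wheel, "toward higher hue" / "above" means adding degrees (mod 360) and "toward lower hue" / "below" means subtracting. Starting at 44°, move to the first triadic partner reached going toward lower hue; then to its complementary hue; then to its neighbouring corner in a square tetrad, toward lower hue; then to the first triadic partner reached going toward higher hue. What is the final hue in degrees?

−120° (triadic ↓): 44 − 120 = -76 → -76 + 360 = 284°
+180° (complement): 284 + 180 = 464 → 464 − 360 = 104°
−90° (square ↓): 104 − 90 = 14°
+120° (triadic ↑): 14 + 120 = 134°

134°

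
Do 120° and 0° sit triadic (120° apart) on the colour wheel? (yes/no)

yes

Angular distance: |120 − 0| = 120 = 120°.
Triadic (120° apart) requires 120°.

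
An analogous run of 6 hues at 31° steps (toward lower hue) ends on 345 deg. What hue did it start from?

140°

5 steps of 31° (toward lower hue) give a net shift of −155°.
Start = end − shift: 345 + 155 = 500 → 500 − 360 = 140°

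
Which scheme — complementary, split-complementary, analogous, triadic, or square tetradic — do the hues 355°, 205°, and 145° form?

split-complementary

Sort the hues: 145°, 205°, 355°.
Successive gaps around the wheel: 60°, 150°, 150°.
Two 150° gaps and one 60° gap — a base hue opposite a pair of accents 30° either side of its complement — is the split-complementary pattern.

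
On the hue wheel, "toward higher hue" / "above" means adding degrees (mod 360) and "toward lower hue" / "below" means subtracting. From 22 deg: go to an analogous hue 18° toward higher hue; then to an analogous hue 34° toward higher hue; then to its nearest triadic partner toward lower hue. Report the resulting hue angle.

+18° (analog 18° ↑): 22 + 18 = 40°
+34° (analog 34° ↑): 40 + 34 = 74°
−120° (triadic ↓): 74 − 120 = -46 → -46 + 360 = 314°

314°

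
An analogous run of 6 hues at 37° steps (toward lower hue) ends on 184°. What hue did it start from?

5 steps of 37° (toward lower hue) give a net shift of −185°.
Start = end − shift: 184 + 185 = 369 → 369 − 360 = 9°

9°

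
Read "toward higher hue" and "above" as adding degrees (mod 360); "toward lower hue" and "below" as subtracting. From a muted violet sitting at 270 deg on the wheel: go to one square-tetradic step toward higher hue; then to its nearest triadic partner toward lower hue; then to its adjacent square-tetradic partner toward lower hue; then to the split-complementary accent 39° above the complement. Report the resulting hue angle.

9°

+90° (square ↑): 270 + 90 = 360 → 360 − 360 = 0°
−120° (triadic ↓): 0 − 120 = -120 → -120 + 360 = 240°
−90° (square ↓): 240 − 90 = 150°
+219° (split-comp 39° ↑): 150 + 219 = 369 → 369 − 360 = 9°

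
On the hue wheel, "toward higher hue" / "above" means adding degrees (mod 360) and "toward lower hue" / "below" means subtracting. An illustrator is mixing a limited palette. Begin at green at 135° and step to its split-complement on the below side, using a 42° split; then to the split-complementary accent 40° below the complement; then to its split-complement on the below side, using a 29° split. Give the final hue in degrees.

204°

split-comp 42° ↓ +138°: 135 + 138 = 273°
split-comp 40° ↓ +140°: 273 + 140 = 413 → 413 − 360 = 53°
split-comp 29° ↓ +151°: 53 + 151 = 204°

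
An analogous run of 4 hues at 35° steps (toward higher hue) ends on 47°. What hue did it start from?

3 steps of 35° (toward higher hue) give a net shift of +105°.
Start = end − shift: 47 − 105 = -58 → -58 + 360 = 302°

302°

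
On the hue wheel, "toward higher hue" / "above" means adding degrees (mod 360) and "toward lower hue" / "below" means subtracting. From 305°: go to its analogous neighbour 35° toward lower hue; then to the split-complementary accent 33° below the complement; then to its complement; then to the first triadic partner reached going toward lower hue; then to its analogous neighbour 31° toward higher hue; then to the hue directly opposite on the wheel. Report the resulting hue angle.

analog 35° ↓ −35°: 305 − 35 = 270°
split-comp 33° ↓ +147°: 270 + 147 = 417 → 417 − 360 = 57°
complement +180°: 57 + 180 = 237°
triadic ↓ −120°: 237 − 120 = 117°
analog 31° ↑ +31°: 117 + 31 = 148°
complement +180°: 148 + 180 = 328°

328°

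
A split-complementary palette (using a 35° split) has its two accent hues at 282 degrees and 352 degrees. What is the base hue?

137°

The accents sit 35° either side of the complement, so the complement is their short-arc midpoint on the wheel.
Short-arc midpoint of 282° and 352°: 317°.
Base is 180° from the complement: 317 − 180 = 137°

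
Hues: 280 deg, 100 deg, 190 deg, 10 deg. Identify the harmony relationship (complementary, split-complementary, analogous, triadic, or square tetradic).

Sort the hues: 10°, 100°, 190°, 280°.
Successive gaps around the wheel: 90°, 90°, 90°, 90°.
Four hues every 90° form a square tetradic scheme.

square tetradic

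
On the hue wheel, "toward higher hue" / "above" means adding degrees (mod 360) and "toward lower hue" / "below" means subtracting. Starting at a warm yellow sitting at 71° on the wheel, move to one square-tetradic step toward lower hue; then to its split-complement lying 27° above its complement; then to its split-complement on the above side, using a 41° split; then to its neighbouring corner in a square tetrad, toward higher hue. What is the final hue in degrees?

−90° (square ↓): 71 − 90 = -19 → -19 + 360 = 341°
+207° (split-comp 27° ↑): 341 + 207 = 548 → 548 − 360 = 188°
+221° (split-comp 41° ↑): 188 + 221 = 409 → 409 − 360 = 49°
+90° (square ↑): 49 + 90 = 139°

139°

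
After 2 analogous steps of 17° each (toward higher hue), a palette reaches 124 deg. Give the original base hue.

90°

2 steps of 17° (toward higher hue) give a net shift of +34°.
Start = end − shift: 124 − 34 = 90°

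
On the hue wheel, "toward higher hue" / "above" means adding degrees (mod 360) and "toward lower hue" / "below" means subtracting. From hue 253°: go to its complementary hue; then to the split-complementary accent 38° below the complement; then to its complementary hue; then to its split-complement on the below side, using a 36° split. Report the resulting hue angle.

complement +180°: 253 + 180 = 433 → 433 − 360 = 73°
split-comp 38° ↓ +142°: 73 + 142 = 215°
complement +180°: 215 + 180 = 395 → 395 − 360 = 35°
split-comp 36° ↓ +144°: 35 + 144 = 179°

179°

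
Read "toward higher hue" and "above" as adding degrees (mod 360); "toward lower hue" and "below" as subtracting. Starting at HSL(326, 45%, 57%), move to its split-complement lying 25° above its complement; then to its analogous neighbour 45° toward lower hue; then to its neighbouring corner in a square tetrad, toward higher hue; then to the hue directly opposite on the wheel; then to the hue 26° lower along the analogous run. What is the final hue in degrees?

+205° (split-comp 25° ↑): 326 + 205 = 531 → 531 − 360 = 171°
−45° (analog 45° ↓): 171 − 45 = 126°
+90° (square ↑): 126 + 90 = 216°
+180° (complement): 216 + 180 = 396 → 396 − 360 = 36°
−26° (analog 26° ↓): 36 − 26 = 10°

10°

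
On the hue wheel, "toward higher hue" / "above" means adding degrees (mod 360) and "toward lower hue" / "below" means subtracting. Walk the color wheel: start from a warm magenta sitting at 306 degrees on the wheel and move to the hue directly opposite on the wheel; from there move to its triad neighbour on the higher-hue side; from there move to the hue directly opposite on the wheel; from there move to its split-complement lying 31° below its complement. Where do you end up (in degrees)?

215°

306 + 180 = 486 → 486 − 360 = 126°   (complement)
126 + 120 = 246°   (triadic ↑)
246 + 180 = 426 → 426 − 360 = 66°   (complement)
66 + 149 = 215°   (split-comp 31° ↓)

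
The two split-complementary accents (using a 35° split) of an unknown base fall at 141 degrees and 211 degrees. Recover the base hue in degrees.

The accents sit 35° either side of the complement, so the complement is their short-arc midpoint on the wheel.
Short-arc midpoint of 141° and 211°: 176°.
Base is 180° from the complement: 176 − 180 = -4 → -4 + 360 = 356°

356°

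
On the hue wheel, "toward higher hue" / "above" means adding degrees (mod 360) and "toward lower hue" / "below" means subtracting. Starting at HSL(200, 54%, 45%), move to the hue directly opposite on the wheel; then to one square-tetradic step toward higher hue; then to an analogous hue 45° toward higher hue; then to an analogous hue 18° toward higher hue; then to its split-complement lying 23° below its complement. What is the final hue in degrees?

+180° (complement): 200 + 180 = 380 → 380 − 360 = 20°
+90° (square ↑): 20 + 90 = 110°
+45° (analog 45° ↑): 110 + 45 = 155°
+18° (analog 18° ↑): 155 + 18 = 173°
+157° (split-comp 23° ↓): 173 + 157 = 330°

330°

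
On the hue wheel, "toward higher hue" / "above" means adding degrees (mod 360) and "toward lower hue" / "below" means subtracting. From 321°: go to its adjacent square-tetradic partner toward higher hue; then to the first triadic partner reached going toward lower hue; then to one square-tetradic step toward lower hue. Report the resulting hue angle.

+90° (square ↑): 321 + 90 = 411 → 411 − 360 = 51°
−120° (triadic ↓): 51 − 120 = -69 → -69 + 360 = 291°
−90° (square ↓): 291 − 90 = 201°

201°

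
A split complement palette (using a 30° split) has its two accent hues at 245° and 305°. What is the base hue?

95°

The accents sit 30° either side of the complement, so the complement is their short-arc midpoint on the wheel.
Short-arc midpoint of 245° and 305°: 275°.
Base is 180° from the complement: 275 − 180 = 95°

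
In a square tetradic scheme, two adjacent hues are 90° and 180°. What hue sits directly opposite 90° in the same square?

270°

A square tetradic scheme places four hues 90° apart; opposite corners are 180° apart.
90 + 180 = 270°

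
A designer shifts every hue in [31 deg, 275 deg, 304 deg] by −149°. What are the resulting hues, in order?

242°, 126°, 155°

31 − 149 = -118 → -118 + 360 = 242°
275 − 149 = 126°
304 − 149 = 155°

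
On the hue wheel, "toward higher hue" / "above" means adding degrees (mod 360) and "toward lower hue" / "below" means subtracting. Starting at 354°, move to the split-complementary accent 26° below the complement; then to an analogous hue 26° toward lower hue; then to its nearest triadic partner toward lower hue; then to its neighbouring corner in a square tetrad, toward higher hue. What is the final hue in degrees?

92°

split-comp 26° ↓ +154°: 354 + 154 = 508 → 508 − 360 = 148°
analog 26° ↓ −26°: 148 − 26 = 122°
triadic ↓ −120°: 122 − 120 = 2°
square ↑ +90°: 2 + 90 = 92°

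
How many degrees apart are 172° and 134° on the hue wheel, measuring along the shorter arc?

38°

|172 − 134| = 38.
38 ≤ 180, so the shorter arc is 38°.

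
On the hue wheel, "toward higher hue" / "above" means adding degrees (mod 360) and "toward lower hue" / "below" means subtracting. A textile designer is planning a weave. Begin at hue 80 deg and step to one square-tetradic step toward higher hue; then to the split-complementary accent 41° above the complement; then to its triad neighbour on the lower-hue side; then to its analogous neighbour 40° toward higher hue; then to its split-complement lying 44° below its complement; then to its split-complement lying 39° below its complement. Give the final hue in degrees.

228°

+90° (square ↑): 80 + 90 = 170°
+221° (split-comp 41° ↑): 170 + 221 = 391 → 391 − 360 = 31°
−120° (triadic ↓): 31 − 120 = -89 → -89 + 360 = 271°
+40° (analog 40° ↑): 271 + 40 = 311°
+136° (split-comp 44° ↓): 311 + 136 = 447 → 447 − 360 = 87°
+141° (split-comp 39° ↓): 87 + 141 = 228°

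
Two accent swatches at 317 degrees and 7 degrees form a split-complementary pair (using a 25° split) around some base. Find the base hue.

162°

The accents sit 25° either side of the complement, so the complement is their short-arc midpoint on the wheel.
Short-arc midpoint of 317° and 7°: 342°.
Base is 180° from the complement: 342 − 180 = 162°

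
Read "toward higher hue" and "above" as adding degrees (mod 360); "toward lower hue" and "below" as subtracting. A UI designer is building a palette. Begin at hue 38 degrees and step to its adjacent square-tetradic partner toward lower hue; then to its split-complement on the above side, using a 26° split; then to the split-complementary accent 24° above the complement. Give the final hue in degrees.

−90° (square ↓): 38 − 90 = -52 → -52 + 360 = 308°
+206° (split-comp 26° ↑): 308 + 206 = 514 → 514 − 360 = 154°
+204° (split-comp 24° ↑): 154 + 204 = 358°

358°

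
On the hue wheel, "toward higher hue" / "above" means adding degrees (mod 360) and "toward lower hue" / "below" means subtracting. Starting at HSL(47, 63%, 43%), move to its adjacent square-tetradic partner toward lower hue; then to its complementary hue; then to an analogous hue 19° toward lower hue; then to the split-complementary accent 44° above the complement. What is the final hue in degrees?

342°

square ↓ −90°: 47 − 90 = -43 → -43 + 360 = 317°
complement +180°: 317 + 180 = 497 → 497 − 360 = 137°
analog 19° ↓ −19°: 137 − 19 = 118°
split-comp 44° ↑ +224°: 118 + 224 = 342°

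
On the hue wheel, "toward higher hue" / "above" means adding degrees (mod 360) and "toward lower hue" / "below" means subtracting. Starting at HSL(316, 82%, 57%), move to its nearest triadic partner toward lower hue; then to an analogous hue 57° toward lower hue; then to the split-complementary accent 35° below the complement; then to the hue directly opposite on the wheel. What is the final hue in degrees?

104°

−120° (triadic ↓): 316 − 120 = 196°
−57° (analog 57° ↓): 196 − 57 = 139°
+145° (split-comp 35° ↓): 139 + 145 = 284°
+180° (complement): 284 + 180 = 464 → 464 − 360 = 104°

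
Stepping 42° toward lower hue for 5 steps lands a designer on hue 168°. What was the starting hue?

5 steps of 42° (toward lower hue) give a net shift of −210°.
Start = end − shift: 168 + 210 = 378 → 378 − 360 = 18°

18°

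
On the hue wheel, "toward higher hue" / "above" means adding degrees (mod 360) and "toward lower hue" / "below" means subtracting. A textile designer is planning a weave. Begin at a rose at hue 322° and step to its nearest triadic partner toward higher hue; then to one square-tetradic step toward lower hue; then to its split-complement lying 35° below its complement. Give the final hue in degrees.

+120° (triadic ↑): 322 + 120 = 442 → 442 − 360 = 82°
−90° (square ↓): 82 − 90 = -8 → -8 + 360 = 352°
+145° (split-comp 35° ↓): 352 + 145 = 497 → 497 − 360 = 137°

137°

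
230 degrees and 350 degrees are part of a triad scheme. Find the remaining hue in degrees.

A triad places three hues 120° apart.
The full set through 230° is {110°, 230°, 350°}.
Given {230°, 350°}, the missing hue is 110°.

110°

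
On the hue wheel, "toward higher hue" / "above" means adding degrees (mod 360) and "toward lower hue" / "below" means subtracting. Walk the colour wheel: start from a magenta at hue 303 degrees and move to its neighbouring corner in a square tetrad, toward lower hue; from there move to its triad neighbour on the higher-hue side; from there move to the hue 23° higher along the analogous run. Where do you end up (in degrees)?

square ↓ −90°: 303 − 90 = 213°
triadic ↑ +120°: 213 + 120 = 333°
analog 23° ↑ +23°: 333 + 23 = 356°

356°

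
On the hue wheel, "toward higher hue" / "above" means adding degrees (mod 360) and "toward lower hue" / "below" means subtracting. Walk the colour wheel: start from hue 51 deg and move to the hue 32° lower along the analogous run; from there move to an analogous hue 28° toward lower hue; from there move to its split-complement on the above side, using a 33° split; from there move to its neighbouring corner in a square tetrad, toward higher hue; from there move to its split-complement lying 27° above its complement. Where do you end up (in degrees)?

141°

analog 32° ↓ −32°: 51 − 32 = 19°
analog 28° ↓ −28°: 19 − 28 = -9 → -9 + 360 = 351°
split-comp 33° ↑ +213°: 351 + 213 = 564 → 564 − 360 = 204°
square ↑ +90°: 204 + 90 = 294°
split-comp 27° ↑ +207°: 294 + 207 = 501 → 501 − 360 = 141°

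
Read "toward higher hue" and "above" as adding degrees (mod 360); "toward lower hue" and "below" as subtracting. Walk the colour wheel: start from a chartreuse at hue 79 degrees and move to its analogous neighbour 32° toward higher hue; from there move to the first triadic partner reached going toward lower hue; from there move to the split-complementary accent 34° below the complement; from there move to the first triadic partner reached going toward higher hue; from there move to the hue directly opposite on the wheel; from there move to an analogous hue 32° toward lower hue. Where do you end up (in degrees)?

+32° (analog 32° ↑): 79 + 32 = 111°
−120° (triadic ↓): 111 − 120 = -9 → -9 + 360 = 351°
+146° (split-comp 34° ↓): 351 + 146 = 497 → 497 − 360 = 137°
+120° (triadic ↑): 137 + 120 = 257°
+180° (complement): 257 + 180 = 437 → 437 − 360 = 77°
−32° (analog 32° ↓): 77 − 32 = 45°

45°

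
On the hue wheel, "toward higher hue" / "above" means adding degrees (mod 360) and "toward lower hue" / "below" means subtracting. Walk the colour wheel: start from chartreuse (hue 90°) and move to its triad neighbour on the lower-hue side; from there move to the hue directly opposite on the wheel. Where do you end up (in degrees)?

90 − 120 = -30 → -30 + 360 = 330°   (triadic ↓)
330 + 180 = 510 → 510 − 360 = 150°   (complement)

150°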